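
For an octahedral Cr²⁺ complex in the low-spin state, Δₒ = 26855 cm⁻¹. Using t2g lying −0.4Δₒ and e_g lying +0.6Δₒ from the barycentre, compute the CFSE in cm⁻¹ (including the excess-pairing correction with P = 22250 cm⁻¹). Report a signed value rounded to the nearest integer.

-20718

Group 6 minus oxidation state +2 gives a d⁴ configuration for Cr²⁺.
Electron filling gives t2g^4 e_g^0.
The orbital stabilization is -1.6Δₒ = -1.6 × 26855 = -42968 cm⁻¹.
Relative to high-spin t2g^3 e_g^1 (0 paired), the low-spin configuration has 1 additional pair, contributing +1 × 22250 = +22250 cm⁻¹.
Net CFSE = -42968 + 22250 = -20718 cm⁻¹.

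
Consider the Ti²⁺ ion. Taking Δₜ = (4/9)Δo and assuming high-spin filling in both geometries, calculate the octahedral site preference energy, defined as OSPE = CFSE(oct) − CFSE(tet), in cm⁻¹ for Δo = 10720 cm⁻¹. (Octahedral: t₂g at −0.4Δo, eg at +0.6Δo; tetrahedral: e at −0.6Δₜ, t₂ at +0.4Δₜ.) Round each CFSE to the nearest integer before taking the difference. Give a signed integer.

Group 4 minus oxidation state +2 gives a d² configuration for Ti²⁺.
Octahedral high-spin t₂g² eg⁰: CFSE = -0.8 × 10720 = -8576 cm⁻¹.
In a tetrahedral site the filling is e² t₂⁰: CFSE(tet) = -1.2Δₜ = -1.2 × (4/9)(10720) = -5717 cm⁻¹.
OSPE = -8576 − (-5717) = -2859 cm⁻¹.

-2859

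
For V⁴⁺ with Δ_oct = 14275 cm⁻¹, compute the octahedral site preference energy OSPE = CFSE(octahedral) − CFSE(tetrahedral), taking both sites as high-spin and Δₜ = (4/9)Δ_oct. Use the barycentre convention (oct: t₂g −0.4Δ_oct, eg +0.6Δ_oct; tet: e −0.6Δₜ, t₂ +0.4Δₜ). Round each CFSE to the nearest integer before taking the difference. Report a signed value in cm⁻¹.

V sits in group 5; removing 4 electrons leaves V⁴⁺ with 5 − 4 = 1 d electrons.
In an octahedral site d¹ (HS) is t₂g¹ eg⁰, giving CFSE(oct) = -0.4Δ_oct = -5710 cm⁻¹.
Tetrahedral: e¹ t₂⁰, CFSE = 1(−0.6) + 0(+0.4) = -0.6Δₜ = -0.6 × (4/9) × 14275 = -3807 cm⁻¹.
OSPE = -5710 − (-3807) = -1903 cm⁻¹.

-1903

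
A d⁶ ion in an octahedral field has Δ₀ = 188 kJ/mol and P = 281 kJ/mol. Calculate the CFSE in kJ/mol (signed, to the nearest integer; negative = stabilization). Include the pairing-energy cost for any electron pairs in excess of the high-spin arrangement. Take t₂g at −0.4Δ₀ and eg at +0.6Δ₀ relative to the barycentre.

-75

With Δ₀ < P the complex is high-spin.
Configuration: t₂g⁴ eg².
Orbital CFSE = -0.4Δ₀ = -0.4 × 188 = -75 kJ/mol.
High-spin has no excess pairs, so no pairing correction applies.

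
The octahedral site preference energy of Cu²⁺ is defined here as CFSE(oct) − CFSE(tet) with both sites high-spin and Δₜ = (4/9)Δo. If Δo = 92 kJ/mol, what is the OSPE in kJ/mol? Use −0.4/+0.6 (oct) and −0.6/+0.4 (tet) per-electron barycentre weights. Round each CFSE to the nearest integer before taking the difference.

Cu²⁺: group 11, so d-count = 11 − 2 = 9.
In an octahedral site d⁹ (HS) is t2g^6 e_g^3, giving CFSE(oct) = -0.6Δo = -55 kJ/mol.
In a tetrahedral site the filling is e^4 t2^5: CFSE(tet) = -0.4Δₜ = -0.4 × (4/9)(92) = -16 kJ/mol.
Subtracting, OSPE = -55 − (-16) = -39 kJ/mol.

-39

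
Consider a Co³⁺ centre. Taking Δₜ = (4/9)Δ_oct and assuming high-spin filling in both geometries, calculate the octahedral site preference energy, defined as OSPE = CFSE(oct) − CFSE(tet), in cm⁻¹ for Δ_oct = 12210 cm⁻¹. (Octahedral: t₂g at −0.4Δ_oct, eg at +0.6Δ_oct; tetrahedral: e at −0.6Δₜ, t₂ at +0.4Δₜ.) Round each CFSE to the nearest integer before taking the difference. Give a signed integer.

Co³⁺: group 9, so d-count = 9 − 3 = 6.
Octahedral (high-spin): t2g^4 e_g^2, CFSE = 4(−0.4) + 2(+0.6) = -0.4Δ_oct = -0.4 × 12210 = -4884 cm⁻¹.
Tetrahedral: e^3 t2^3, CFSE = 3(−0.6) + 3(+0.4) = -0.6Δₜ = -0.6 × (4/9) × 12210 = -3256 cm⁻¹.
OSPE = -4884 − (-3256) = -1628 cm⁻¹.

-1628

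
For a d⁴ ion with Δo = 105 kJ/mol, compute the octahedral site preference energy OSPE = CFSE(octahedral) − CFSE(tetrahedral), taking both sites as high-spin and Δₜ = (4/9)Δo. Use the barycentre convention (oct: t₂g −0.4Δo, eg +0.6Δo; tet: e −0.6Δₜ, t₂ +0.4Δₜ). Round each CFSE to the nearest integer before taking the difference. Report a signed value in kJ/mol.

Octahedral (high-spin): t2g^3 e_g^1, CFSE = 3(−0.4) + 1(+0.6) = -0.6Δo = -0.6 × 105 = -63 kJ/mol.
In a tetrahedral site the filling is e^2 t2^2: CFSE(tet) = -0.4Δₜ = -0.4 × (4/9)(105) = -19 kJ/mol.
OSPE = CFSE(oct) − CFSE(tet) = -63 − (-19) = -44 kJ/mol.

-44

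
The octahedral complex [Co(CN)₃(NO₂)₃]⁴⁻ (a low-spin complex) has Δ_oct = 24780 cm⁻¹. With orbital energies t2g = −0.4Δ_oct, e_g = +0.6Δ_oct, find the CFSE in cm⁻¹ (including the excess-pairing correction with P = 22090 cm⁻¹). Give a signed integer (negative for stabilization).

-22514

Ligand charges: 3×(-1) from CN⁻ and 3×(-1) from NO₂⁻ sum to -6; with overall charge -4, Co is +2.
Co sits in group 9; removing 2 electrons leaves Co²⁺ with 9 − 2 = 7 d electrons.
Configuration: t2g^6 e_g^1.
CFSE(orbital) = 6×(-0.4Δ_oct) + 1×(0.6Δ_oct) = -1.8Δ_oct; with Δ_oct = 24780 cm⁻¹ that is -44604 cm⁻¹.
High-spin d⁷ would be t2g^5 e_g^2 with 2 pairs; low-spin has 3, so 1 excess pair costs +1P = +22090 cm⁻¹.
Overall CFSE = -44604 + 22090 = -22514 cm⁻¹.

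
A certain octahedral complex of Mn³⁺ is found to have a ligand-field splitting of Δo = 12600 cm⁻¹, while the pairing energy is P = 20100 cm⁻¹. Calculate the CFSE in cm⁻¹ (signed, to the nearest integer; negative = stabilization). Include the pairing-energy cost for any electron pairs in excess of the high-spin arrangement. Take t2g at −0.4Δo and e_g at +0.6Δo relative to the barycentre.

Mn is in group 7, so Mn³⁺ is d⁴ (7 − 3 = 4).
Here Δo < P (12600 < 20100), so the high-spin state is favoured.
Filling d⁴ accordingly: t2g^3 e_g^1.
Orbital CFSE = -0.6Δo = -0.6 × 12600 = -7560 cm⁻¹.
High-spin has no excess pairs, so no pairing correction applies.

-7560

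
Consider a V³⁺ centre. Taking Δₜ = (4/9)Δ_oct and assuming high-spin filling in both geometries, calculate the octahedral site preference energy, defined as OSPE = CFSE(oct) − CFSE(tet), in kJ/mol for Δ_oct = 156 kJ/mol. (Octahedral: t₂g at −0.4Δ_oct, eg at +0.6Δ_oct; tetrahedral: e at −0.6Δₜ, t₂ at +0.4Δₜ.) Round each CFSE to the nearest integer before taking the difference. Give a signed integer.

V sits in group 5; removing 3 electrons leaves V³⁺ with 5 − 3 = 2 d electrons.
Octahedral (high-spin): t₂g² eg⁰, CFSE = 2(−0.4) + 0(+0.6) = -0.8Δ_oct = -0.8 × 156 = -125 kJ/mol.
In a tetrahedral site the filling is e² t₂⁰: CFSE(tet) = -1.2Δₜ = -1.2 × (4/9)(156) = -83 kJ/mol.
OSPE = -125 − (-83) = -42 kJ/mol.

-42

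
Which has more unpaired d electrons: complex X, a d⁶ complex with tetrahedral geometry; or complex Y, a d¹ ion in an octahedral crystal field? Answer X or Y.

X: Tetrahedral splitting is small, so the complex is high-spin; e³ t₂³ → 4 unpaired.
Y: t₂g¹ eg⁰ → 1 unpaired.
So X has more unpaired electrons.

X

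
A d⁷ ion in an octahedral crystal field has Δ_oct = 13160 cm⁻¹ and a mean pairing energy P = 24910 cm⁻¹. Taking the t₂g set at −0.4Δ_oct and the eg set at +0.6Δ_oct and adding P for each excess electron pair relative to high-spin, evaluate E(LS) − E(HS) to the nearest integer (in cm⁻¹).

11750

High-spin: t₂g⁵ eg², CFSE = -0.8Δ_oct = -10528 cm⁻¹.
Low-spin: t₂g⁶ eg¹, orbital CFSE = -1.8Δ_oct = -23688 cm⁻¹; plus 1 excess pair × P = +24910 cm⁻¹; total 1222 cm⁻¹.
The difference is 1222 − (-10528) = 11750 cm⁻¹, so high-spin lies lower.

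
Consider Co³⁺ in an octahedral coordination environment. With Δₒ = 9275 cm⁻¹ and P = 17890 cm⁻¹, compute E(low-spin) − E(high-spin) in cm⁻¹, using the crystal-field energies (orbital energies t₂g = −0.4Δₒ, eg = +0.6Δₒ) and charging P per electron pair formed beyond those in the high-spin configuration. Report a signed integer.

Co³⁺: group 9, so d-count = 9 − 3 = 6.
High-spin: t₂g⁴ eg², CFSE = -0.4Δₒ = -3710 cm⁻¹.
Low-spin t₂g⁶ eg⁰ gives -2.4Δₒ = -22260 cm⁻¹, but forming 2 extra pairs costs 2P = 35780 cm⁻¹, so E(LS) = -22260 + 35780 = 13520 cm⁻¹.
E(LS) − E(HS) = 13520 − (-3710) = 17230 cm⁻¹.

17230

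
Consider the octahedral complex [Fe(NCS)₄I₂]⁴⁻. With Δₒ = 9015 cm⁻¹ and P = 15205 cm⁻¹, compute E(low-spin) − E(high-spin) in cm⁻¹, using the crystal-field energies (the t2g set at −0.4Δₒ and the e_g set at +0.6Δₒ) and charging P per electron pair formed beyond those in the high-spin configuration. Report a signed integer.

12380

Ligand charges: 4×(-1) from NCS⁻ and 2×(-1) from I⁻ sum to -6; with overall charge -4, Fe is +2.
Fe sits in group 8; removing 2 electrons leaves Fe²⁺ with 8 − 2 = 6 d electrons.
In the high-spin limit (t2g^4 e_g^2) the orbital term is -0.4Δₒ = -3606 cm⁻¹, with no excess pairing.
Low-spin t2g^6 e_g^0 gives -2.4Δₒ = -21636 cm⁻¹, but forming 2 extra pairs costs 2P = 30410 cm⁻¹, so E(LS) = -21636 + 30410 = 8774 cm⁻¹.
Thus E(LS) − E(HS) = 12380 cm⁻¹.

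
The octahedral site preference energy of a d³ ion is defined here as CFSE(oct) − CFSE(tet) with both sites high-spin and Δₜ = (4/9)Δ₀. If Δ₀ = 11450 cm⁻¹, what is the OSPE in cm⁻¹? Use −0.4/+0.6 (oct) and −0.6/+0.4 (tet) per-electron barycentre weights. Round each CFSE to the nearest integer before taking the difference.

-9669

Octahedral high-spin t2g^3 e_g^0: CFSE = -1.2 × 11450 = -13740 cm⁻¹.
Tetrahedral: e^2 t2^1, CFSE = 2(−0.6) + 1(+0.4) = -0.8Δₜ = -0.8 × (4/9) × 11450 = -4071 cm⁻¹.
OSPE = -13740 − (-4071) = -9669 cm⁻¹.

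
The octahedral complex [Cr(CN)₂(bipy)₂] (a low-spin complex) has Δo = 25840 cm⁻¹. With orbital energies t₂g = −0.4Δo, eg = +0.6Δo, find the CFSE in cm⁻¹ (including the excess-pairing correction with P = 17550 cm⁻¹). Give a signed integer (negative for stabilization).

Ligand charges: 2×(-1) from CN⁻ and 2×(+0) from bipy sum to -2; with overall charge +0, Cr is +2.
Cr sits in group 6; removing 2 electrons leaves Cr²⁺ with 6 − 2 = 4 d electrons.
The d⁴ electrons fill as t₂g⁴ eg⁰.
The orbital stabilization is -1.6Δo = -1.6 × 25840 = -41344 cm⁻¹.
High-spin d⁴ would be t₂g³ eg¹ with 0 pairs; low-spin has 1, so 1 excess pair costs +1P = +17550 cm⁻¹.
Combining: -41344 + 17550 = -23794 cm⁻¹.

-23794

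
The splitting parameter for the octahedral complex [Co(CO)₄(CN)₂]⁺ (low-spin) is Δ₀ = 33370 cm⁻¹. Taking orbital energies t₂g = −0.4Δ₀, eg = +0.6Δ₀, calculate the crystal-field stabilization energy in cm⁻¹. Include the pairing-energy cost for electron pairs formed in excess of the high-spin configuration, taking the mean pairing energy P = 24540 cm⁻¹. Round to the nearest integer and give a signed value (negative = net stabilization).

-31008

Ligand charges: 4×(+0) from CO and 2×(-1) from CN⁻ sum to -2; with overall charge +1, Co is +3.
Group 9 minus oxidation state +3 gives a d⁶ configuration for Co³⁺.
The d⁶ electrons fill as t₂g⁶ eg⁰.
Orbital CFSE = 6(-0.4) + 0(0.6) = -2.4Δ₀ = -2.4 × 33370 = -80088 cm⁻¹.
Pairing penalty: 3 pairs vs 1 in the high-spin reference → 2 extra × P = 49080 cm⁻¹.
Overall CFSE = -80088 + 49080 = -31008 cm⁻¹.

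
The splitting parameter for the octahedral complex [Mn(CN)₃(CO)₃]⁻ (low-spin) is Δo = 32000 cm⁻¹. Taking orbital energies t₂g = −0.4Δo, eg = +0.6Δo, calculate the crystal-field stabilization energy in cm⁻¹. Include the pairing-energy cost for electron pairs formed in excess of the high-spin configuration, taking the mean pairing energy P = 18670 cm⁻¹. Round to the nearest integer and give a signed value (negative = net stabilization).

-26660

Ligand charges: 3×(-1) from CN⁻ and 3×(+0) from CO sum to -3; with overall charge -1, Mn is +2.
Mn sits in group 7; removing 2 electrons leaves Mn²⁺ with 7 − 2 = 5 d electrons.
The d⁵ electrons fill as t₂g⁵ eg⁰.
Orbital CFSE = 5(-0.4) + 0(0.6) = -2.0Δo = -2.0 × 32000 = -64000 cm⁻¹.
Relative to high-spin t₂g³ eg² (0 paired), the low-spin configuration has 2 additional pairs, contributing +2 × 18670 = +37340 cm⁻¹.
Combining: -64000 + 37340 = -26660 cm⁻¹.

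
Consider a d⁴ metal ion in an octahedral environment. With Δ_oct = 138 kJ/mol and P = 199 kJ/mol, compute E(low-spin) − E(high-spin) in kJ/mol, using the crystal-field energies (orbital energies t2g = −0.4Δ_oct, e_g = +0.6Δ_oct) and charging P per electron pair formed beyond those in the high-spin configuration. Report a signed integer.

61

High-spin d⁴ fills as t2g^3 e_g^1 with CFSE 3(−0.4) + 1(+0.6) = -0.6Δ_oct = -83 kJ/mol.
For low-spin the configuration is t2g^4 e_g^0: orbital energy -1.6 × 138 = -221 kJ/mol, and 1 additional pair relative to high-spin adds 199 kJ/mol, giving -22 kJ/mol.
Thus E(LS) − E(HS) = 61 kJ/mol.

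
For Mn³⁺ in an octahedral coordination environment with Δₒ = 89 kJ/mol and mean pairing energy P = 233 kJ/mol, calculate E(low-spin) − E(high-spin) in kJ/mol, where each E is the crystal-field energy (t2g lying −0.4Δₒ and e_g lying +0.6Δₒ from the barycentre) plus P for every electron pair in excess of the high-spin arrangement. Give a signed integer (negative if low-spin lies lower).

144

Mn sits in group 7; removing 3 electrons leaves Mn³⁺ with 7 − 3 = 4 d electrons.
High-spin: t2g^3 e_g^1, CFSE = -0.6Δₒ = -53 kJ/mol.
Low-spin: t2g^4 e_g^0, orbital CFSE = -1.6Δₒ = -142 kJ/mol; plus 1 excess pair × P = +233 kJ/mol; total 91 kJ/mol.
E(LS) − E(HS) = 91 − (-53) = 144 kJ/mol.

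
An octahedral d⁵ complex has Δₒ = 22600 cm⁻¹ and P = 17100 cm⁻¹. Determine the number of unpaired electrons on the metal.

1

Δₒ > P, so pairing is preferred: the ground state is low-spin.
Configuration: t₂g⁵ eg⁰.
Unpaired electrons: 1.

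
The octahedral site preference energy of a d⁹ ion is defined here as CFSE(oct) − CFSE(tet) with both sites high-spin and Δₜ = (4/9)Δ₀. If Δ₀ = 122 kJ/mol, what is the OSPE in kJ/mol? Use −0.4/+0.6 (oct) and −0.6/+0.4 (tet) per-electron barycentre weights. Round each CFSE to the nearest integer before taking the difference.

In an octahedral site d⁹ (HS) is t₂g⁶ eg³, giving CFSE(oct) = -0.6Δ₀ = -73 kJ/mol.
In a tetrahedral site the filling is e⁴ t₂⁵: CFSE(tet) = -0.4Δₜ = -0.4 × (4/9)(122) = -22 kJ/mol.
OSPE = CFSE(oct) − CFSE(tet) = -73 − (-22) = -51 kJ/mol.

-51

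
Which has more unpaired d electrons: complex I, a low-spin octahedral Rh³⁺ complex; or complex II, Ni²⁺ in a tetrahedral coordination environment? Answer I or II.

II

I: Group 9 minus oxidation state +3 gives a d⁶ configuration for Rh³⁺; t₂g⁶ eg⁰ → 0 unpaired.
II: Group 10 minus oxidation state +2 gives a d⁸ configuration for Ni²⁺; With tetrahedral geometry the complex is necessarily high-spin; e⁴ t₂⁴ → 2 unpaired.
So II has more unpaired electrons.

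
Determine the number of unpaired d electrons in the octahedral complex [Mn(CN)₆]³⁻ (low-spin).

Each CN⁻ contributes -1; 6 × (-1) = -6. With overall charge -3, Mn is in the +3 oxidation state.
Mn sits in group 7; removing 3 electrons leaves Mn³⁺ with 7 − 3 = 4 d electrons.
Configuration: t2g^4 e_g^0, giving 2 unpaired electrons.

2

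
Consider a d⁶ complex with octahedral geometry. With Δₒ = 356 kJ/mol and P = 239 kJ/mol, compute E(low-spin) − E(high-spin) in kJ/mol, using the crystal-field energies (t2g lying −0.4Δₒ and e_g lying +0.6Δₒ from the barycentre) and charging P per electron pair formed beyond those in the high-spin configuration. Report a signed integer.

-234

In the high-spin limit (t2g^4 e_g^2) the orbital term is -0.4Δₒ = -142 kJ/mol, with no excess pairing.
Low-spin: t2g^6 e_g^0, orbital CFSE = -2.4Δₒ = -854 kJ/mol; plus 2 excess pairs × P = +478 kJ/mol; total -376 kJ/mol.
E(LS) − E(HS) = -376 − (-142) = -234 kJ/mol.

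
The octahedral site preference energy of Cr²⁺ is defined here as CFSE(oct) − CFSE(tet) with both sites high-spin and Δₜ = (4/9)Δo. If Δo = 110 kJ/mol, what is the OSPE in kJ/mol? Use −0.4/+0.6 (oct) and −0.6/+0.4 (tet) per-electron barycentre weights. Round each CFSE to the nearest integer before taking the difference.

-46

Group 6 minus oxidation state +2 gives a d⁴ configuration for Cr²⁺.
In an octahedral site d⁴ (HS) is t₂g³ eg¹, giving CFSE(oct) = -0.6Δo = -66 kJ/mol.
In a tetrahedral site the filling is e² t₂²: CFSE(tet) = -0.4Δₜ = -0.4 × (4/9)(110) = -20 kJ/mol.
Subtracting, OSPE = -66 − (-20) = -46 kJ/mol.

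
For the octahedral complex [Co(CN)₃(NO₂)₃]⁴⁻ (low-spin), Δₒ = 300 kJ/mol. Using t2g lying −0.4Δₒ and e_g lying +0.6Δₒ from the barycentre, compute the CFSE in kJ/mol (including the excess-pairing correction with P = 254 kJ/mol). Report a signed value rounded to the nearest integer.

-286

Ligand charges: 3×(-1) from CN⁻ and 3×(-1) from NO₂⁻ sum to -6; with overall charge -4, Co is +2.
Group 9 minus oxidation state +2 gives a d⁷ configuration for Co²⁺.
Electron filling gives t2g^6 e_g^1.
Orbital CFSE = 6(-0.4) + 1(0.6) = -1.8Δₒ = -1.8 × 300 = -540 kJ/mol.
Relative to high-spin t2g^5 e_g^2 (2 paired), the low-spin configuration has 1 additional pair, contributing +1 × 254 = +254 kJ/mol.
Combining: -540 + 254 = -286 kJ/mol.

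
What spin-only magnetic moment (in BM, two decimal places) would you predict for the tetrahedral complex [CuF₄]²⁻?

Each F⁻ contributes -1; 4 × (-1) = -4. With overall charge -2, Cu is in the +2 oxidation state.
Cu is in group 11, so Cu²⁺ is d⁹ (11 − 2 = 9).
Tetrahedral fields are weak (Δₜ ≈ 4/9 Δₒ), so electrons fill high-spin.
Configuration: e⁴ t₂⁵ → 1 unpaired electron.
μ(spin-only) = √[1(1+2)] = √3 ≈ 1.73 BM.

1.73 BM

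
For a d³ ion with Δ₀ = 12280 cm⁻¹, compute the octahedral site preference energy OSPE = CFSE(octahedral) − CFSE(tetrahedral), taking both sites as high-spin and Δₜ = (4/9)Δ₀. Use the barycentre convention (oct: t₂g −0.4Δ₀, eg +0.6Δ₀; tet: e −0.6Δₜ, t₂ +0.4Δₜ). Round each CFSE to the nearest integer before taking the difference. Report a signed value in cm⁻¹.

Octahedral (high-spin): t₂g³ eg⁰, CFSE = 3(−0.4) + 0(+0.6) = -1.2Δ₀ = -1.2 × 12280 = -14736 cm⁻¹.
Tetrahedral e² t₂¹ gives -0.8Δₜ = -0.8 × (4/9) × 12280 = -4366 cm⁻¹.
OSPE = -14736 − (-4366) = -10370 cm⁻¹.

-10370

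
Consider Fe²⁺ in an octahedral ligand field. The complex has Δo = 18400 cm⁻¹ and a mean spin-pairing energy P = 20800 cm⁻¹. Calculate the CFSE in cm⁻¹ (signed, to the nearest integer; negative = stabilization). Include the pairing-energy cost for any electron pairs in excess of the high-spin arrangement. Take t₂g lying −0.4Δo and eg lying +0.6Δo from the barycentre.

Fe is in group 8, so Fe²⁺ is d⁶ (8 − 2 = 6).
With Δo < P the complex is high-spin.
Filling d⁶ accordingly: t₂g⁴ eg².
Orbital CFSE = -0.4Δo = -0.4 × 18400 = -7360 cm⁻¹.
High-spin has no excess pairs, so no pairing correction applies.

-7360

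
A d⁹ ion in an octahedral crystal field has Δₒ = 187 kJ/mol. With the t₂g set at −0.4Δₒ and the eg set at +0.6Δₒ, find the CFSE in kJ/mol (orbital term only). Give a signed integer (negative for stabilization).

Electron filling gives t₂g⁶ eg³.
CFSE(orbital) = 6×(-0.4Δₒ) + 3×(0.6Δₒ) = -0.6Δₒ; with Δₒ = 187 kJ/mol that is -112 kJ/mol.

-112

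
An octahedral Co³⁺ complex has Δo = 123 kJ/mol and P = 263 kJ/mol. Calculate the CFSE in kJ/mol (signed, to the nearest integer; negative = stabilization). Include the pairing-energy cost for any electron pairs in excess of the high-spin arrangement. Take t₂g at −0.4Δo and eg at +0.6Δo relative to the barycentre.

Co³⁺: group 9, so d-count = 9 − 3 = 6.
Since Δo = 123 kJ/mol < P = 263 kJ/mol, the complex adopts the high-spin configuration.
Filling d⁶ accordingly: t₂g⁴ eg².
Orbital CFSE = -0.4Δo = -0.4 × 123 = -49 kJ/mol.
High-spin has no excess pairs, so no pairing correction applies.

-49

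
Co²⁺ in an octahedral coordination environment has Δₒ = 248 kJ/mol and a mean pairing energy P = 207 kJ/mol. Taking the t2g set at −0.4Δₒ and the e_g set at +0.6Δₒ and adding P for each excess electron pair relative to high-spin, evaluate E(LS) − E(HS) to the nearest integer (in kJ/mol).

-41

Co is in group 9, so Co²⁺ is d⁷ (9 − 2 = 7).
In the high-spin limit (t2g^5 e_g^2) the orbital term is -0.8Δₒ = -198 kJ/mol, with no excess pairing.
For low-spin the configuration is t2g^6 e_g^1: orbital energy -1.8 × 248 = -446 kJ/mol, and 1 additional pair relative to high-spin adds 207 kJ/mol, giving -239 kJ/mol.
E(LS) − E(HS) = -239 − (-198) = -41 kJ/mol.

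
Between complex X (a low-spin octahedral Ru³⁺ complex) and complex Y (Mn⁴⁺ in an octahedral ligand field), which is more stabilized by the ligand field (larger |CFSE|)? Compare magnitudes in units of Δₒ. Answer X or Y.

X: Group 8 minus oxidation state +3 gives a d⁵ configuration for Ru³⁺; t₂g⁵ eg⁰, CFSE = -2.0Δₒ.
Y: Mn⁴⁺: group 7, so d-count = 7 − 4 = 3; t₂g³ eg⁰, CFSE = -1.2Δₒ.
So X has the larger |CFSE|.

X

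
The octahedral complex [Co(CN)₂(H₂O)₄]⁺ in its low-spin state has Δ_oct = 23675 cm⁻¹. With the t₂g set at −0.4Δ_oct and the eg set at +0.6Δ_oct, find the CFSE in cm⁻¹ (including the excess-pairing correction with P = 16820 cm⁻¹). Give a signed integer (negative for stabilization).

Ligand charges: 2×(-1) from CN⁻ and 4×(+0) from H₂O sum to -2; with overall charge +1, Co is +3.
Group 9 minus oxidation state +3 gives a d⁶ configuration for Co³⁺.
Configuration: t₂g⁶ eg⁰.
CFSE(orbital) = 6×(-0.4Δ_oct) + 0×(0.6Δ_oct) = -2.4Δ_oct; with Δ_oct = 23675 cm⁻¹ that is -56820 cm⁻¹.
Pairing penalty: 3 pairs vs 1 in the high-spin reference → 2 extra × P = 33640 cm⁻¹.
Net CFSE = -56820 + 33640 = -23180 cm⁻¹.

-23180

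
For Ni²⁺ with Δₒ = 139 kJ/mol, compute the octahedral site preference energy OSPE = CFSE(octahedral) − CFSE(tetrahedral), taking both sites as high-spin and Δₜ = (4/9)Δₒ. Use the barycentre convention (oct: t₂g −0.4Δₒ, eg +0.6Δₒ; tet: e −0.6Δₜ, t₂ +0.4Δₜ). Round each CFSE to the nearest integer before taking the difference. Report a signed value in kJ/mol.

Group 10 minus oxidation state +2 gives a d⁸ configuration for Ni²⁺.
Octahedral (high-spin): t2g^6 e_g^2, CFSE = 6(−0.4) + 2(+0.6) = -1.2Δₒ = -1.2 × 139 = -167 kJ/mol.
Tetrahedral e^4 t2^4 gives -0.8Δₜ = -0.8 × (4/9) × 139 = -49 kJ/mol.
Subtracting, OSPE = -167 − (-49) = -118 kJ/mol.

-118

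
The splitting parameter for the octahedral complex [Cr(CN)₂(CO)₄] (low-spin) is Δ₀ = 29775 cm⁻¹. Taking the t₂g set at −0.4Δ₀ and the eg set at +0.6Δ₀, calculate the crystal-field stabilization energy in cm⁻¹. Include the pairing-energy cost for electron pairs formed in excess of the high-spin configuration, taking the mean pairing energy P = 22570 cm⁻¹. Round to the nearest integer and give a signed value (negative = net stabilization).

-25070

Ligand charges: 2×(-1) from CN⁻ and 4×(+0) from CO sum to -2; with overall charge +0, Cr is +2.
Cr sits in group 6; removing 2 electrons leaves Cr²⁺ with 6 − 2 = 4 d electrons.
The d⁴ electrons fill as t₂g⁴ eg⁰.
Orbital CFSE = 4(-0.4) + 0(0.6) = -1.6Δ₀ = -1.6 × 29775 = -47640 cm⁻¹.
High-spin d⁴ would be t₂g³ eg¹ with 0 pairs; low-spin has 1, so 1 excess pair costs +1P = +22570 cm⁻¹.
Combining: -47640 + 22570 = -25070 cm⁻¹.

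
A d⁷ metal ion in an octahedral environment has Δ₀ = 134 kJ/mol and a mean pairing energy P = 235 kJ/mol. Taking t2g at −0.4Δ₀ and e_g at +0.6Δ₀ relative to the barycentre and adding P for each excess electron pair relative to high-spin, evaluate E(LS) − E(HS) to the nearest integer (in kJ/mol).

101

In the high-spin limit (t2g^5 e_g^2) the orbital term is -0.8Δ₀ = -107 kJ/mol, with no excess pairing.
Low-spin: t2g^6 e_g^1, orbital CFSE = -1.8Δ₀ = -241 kJ/mol; plus 1 excess pair × P = +235 kJ/mol; total -6 kJ/mol.
The difference is -6 − (-107) = 101 kJ/mol, so high-spin lies lower.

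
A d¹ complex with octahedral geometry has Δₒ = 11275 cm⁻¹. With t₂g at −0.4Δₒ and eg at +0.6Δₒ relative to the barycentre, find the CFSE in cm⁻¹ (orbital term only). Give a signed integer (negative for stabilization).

-4510

For octahedral d¹ the high- and low-spin configurations coincide.
Configuration: t₂g¹ eg⁰.
Orbital CFSE = 1(-0.4) + 0(0.6) = -0.4Δₒ = -0.4 × 11275 = -4510 cm⁻¹.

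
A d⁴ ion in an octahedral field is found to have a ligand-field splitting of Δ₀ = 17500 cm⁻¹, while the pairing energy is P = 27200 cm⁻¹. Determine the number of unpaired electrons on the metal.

4

With Δ₀ < P the complex is high-spin.
Configuration: t2g^3 e_g^1.
Unpaired electrons: 4.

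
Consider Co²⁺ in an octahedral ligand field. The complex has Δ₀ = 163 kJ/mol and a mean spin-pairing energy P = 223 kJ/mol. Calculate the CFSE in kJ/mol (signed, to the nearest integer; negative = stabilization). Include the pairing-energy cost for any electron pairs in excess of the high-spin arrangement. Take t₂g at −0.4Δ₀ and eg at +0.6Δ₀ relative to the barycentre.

-130

Co is in group 9, so Co²⁺ is d⁷ (9 − 2 = 7).
Since Δ₀ = 163 kJ/mol < P = 223 kJ/mol, the complex adopts the high-spin configuration.
Configuration: t₂g⁵ eg².
Orbital CFSE = -0.8Δ₀ = -0.8 × 163 = -130 kJ/mol.
High-spin has no excess pairs, so no pairing correction applies.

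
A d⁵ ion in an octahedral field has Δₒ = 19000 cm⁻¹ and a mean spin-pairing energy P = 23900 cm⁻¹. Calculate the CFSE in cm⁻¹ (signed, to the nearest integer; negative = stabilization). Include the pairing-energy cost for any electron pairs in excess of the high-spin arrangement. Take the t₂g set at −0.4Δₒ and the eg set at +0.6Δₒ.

0

Δₒ < P, so pairing is avoided: the ground state is high-spin.
Configuration: t₂g³ eg².
Orbital CFSE = 0.0Δₒ = 0.0 × 19000 = 0 cm⁻¹.
High-spin has no excess pairs, so no pairing correction applies.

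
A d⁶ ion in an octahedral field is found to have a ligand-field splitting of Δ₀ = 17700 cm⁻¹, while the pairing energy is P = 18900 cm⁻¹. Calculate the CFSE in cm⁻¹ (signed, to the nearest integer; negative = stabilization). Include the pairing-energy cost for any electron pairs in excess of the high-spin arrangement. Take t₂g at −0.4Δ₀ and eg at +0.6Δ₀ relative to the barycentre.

-7080

Here Δ₀ < P (17700 < 18900), so the high-spin state is favoured.
Filling d⁶ accordingly: t₂g⁴ eg².
Orbital CFSE = -0.4Δ₀ = -0.4 × 17700 = -7080 cm⁻¹.
High-spin has no excess pairs, so no pairing correction applies.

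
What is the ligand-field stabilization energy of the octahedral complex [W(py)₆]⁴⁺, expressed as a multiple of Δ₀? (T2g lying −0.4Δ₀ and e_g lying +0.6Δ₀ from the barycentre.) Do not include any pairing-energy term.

py is neutral, so the +4 overall charge sits on W: oxidation state +4.
Group 6 minus oxidation state +4 gives a d² configuration for W⁴⁺.
Configuration: t2g^2 e_g^0.
CFSE = 2(-0.4Δ₀) + 0(0.6Δ₀) = -0.8Δ₀ + 0.0Δ₀ = -0.8Δ₀.

-0.8 Δ₀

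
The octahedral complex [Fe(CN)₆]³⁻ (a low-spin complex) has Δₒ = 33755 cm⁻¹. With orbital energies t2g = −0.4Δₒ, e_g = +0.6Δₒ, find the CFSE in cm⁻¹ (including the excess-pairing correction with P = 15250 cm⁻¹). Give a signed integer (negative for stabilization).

Each CN⁻ contributes -1; 6 × (-1) = -6. With overall charge -3, Fe is in the +3 oxidation state.
Fe is in group 8, so Fe³⁺ is d⁵ (8 − 3 = 5).
Configuration: t2g^5 e_g^0.
The orbital stabilization is -2.0Δₒ = -2.0 × 33755 = -67510 cm⁻¹.
High-spin d⁵ would be t2g^3 e_g^2 with 0 pairs; low-spin has 2, so 2 excess pairs cost +2P = +30500 cm⁻¹.
Net CFSE = -67510 + 30500 = -37010 cm⁻¹.

-37010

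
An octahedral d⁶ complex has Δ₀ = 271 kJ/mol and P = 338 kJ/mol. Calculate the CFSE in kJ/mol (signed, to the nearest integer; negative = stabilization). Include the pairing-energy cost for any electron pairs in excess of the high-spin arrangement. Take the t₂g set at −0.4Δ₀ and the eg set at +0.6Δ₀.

Δ₀ < P, so pairing is avoided: the ground state is high-spin.
Filling d⁶ accordingly: t₂g⁴ eg².
Orbital CFSE = -0.4Δ₀ = -0.4 × 271 = -108 kJ/mol.
High-spin has no excess pairs, so no pairing correction applies.

-108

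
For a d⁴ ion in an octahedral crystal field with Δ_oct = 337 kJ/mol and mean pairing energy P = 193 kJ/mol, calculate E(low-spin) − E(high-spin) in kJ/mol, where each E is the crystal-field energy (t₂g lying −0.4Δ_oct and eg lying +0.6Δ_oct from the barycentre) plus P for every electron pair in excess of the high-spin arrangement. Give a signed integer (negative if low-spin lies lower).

-144

High-spin: t₂g³ eg¹, CFSE = -0.6Δ_oct = -202 kJ/mol.
Low-spin t₂g⁴ eg⁰ gives -1.6Δ_oct = -539 kJ/mol, but forming 1 extra pair costs 1P = 193 kJ/mol, so E(LS) = -539 + 193 = -346 kJ/mol.
The difference is -346 − (-202) = -144 kJ/mol, so low-spin lies lower.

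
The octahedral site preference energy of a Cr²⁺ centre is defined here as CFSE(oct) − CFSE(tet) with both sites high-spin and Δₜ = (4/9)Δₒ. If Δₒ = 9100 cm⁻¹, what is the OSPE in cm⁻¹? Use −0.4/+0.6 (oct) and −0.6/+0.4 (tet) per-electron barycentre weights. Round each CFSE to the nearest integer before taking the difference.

-3842

Cr is in group 6, so Cr²⁺ is d⁴ (6 − 2 = 4).
Octahedral high-spin t2g^3 e_g^1: CFSE = -0.6 × 9100 = -5460 cm⁻¹.
In a tetrahedral site the filling is e^2 t2^2: CFSE(tet) = -0.4Δₜ = -0.4 × (4/9)(9100) = -1618 cm⁻¹.
OSPE = -5460 − (-1618) = -3842 cm⁻¹.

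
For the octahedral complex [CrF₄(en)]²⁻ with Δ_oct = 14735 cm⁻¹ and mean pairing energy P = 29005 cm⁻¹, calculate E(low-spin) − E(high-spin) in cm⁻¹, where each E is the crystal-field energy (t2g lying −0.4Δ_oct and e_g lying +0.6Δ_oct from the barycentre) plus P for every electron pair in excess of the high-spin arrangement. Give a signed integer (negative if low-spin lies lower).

14270

Ligand charges: 4×(-1) from F⁻ and 1×(+0) from en sum to -4; with overall charge -2, Cr is +2.
Cr is in group 6, so Cr²⁺ is d⁴ (6 − 2 = 4).
High-spin d⁴ fills as t2g^3 e_g^1 with CFSE 3(−0.4) + 1(+0.6) = -0.6Δ_oct = -8841 cm⁻¹.
For low-spin the configuration is t2g^4 e_g^0: orbital energy -1.6 × 14735 = -23576 cm⁻¹, and 1 additional pair relative to high-spin adds 29005 cm⁻¹, giving 5429 cm⁻¹.
The difference is 5429 − (-8841) = 14270 cm⁻¹, so high-spin lies lower.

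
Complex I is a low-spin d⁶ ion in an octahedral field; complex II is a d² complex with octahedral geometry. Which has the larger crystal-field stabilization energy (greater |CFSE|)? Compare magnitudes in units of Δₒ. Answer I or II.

I: t₂g⁶ eg⁰, CFSE = -2.4Δₒ.
II: t₂g² eg⁰, CFSE = -0.8Δₒ.
So I has the larger |CFSE|.

I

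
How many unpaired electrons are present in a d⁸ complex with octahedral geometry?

Configuration: t2g^6 e_g^2, giving 2 unpaired electrons.

2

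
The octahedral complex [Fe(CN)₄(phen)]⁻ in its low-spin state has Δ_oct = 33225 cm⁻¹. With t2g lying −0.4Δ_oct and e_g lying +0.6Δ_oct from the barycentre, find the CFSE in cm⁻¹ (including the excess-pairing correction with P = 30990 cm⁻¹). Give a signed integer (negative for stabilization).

Ligand charges: 4×(-1) from CN⁻ and 1×(+0) from phen sum to -4; with overall charge -1, Fe is +3.
Group 8 minus oxidation state +3 gives a d⁵ configuration for Fe³⁺.
Electron filling gives t2g^5 e_g^0.
Orbital CFSE = 5(-0.4) + 0(0.6) = -2.0Δ_oct = -2.0 × 33225 = -66450 cm⁻¹.
Pairing penalty: 2 pairs vs 0 in the high-spin reference → 2 extra × P = 61980 cm⁻¹.
Combining: -66450 + 61980 = -4470 cm⁻¹.

-4470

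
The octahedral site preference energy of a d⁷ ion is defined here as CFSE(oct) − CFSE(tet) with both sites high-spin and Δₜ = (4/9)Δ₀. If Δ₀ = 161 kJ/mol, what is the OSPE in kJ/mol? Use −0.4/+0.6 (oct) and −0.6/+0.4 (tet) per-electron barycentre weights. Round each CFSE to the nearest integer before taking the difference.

-43

Octahedral high-spin t₂g⁵ eg²: CFSE = -0.8 × 161 = -129 kJ/mol.
Tetrahedral e⁴ t₂³ gives -1.2Δₜ = -1.2 × (4/9) × 161 = -86 kJ/mol.
OSPE = CFSE(oct) − CFSE(tet) = -129 − (-86) = -43 kJ/mol.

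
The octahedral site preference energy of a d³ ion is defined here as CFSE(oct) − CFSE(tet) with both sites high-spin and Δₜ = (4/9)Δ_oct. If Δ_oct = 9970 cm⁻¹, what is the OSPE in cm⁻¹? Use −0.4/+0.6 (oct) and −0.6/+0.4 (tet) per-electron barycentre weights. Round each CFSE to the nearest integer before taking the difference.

-8419

In an octahedral site d³ (HS) is t₂g³ eg⁰, giving CFSE(oct) = -1.2Δ_oct = -11964 cm⁻¹.
Tetrahedral: e² t₂¹, CFSE = 2(−0.6) + 1(+0.4) = -0.8Δₜ = -0.8 × (4/9) × 9970 = -3545 cm⁻¹.
OSPE = CFSE(oct) − CFSE(tet) = -11964 − (-3545) = -8419 cm⁻¹.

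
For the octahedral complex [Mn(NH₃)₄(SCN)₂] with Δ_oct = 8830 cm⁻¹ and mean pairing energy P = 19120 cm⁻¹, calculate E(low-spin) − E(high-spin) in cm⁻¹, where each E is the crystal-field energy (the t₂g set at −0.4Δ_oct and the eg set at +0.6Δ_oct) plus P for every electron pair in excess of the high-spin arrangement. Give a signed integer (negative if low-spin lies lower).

Ligand charges: 4×(+0) from NH₃ and 2×(-1) from SCN⁻ sum to -2; with overall charge +0, Mn is +2.
Mn is in group 7, so Mn²⁺ is d⁵ (7 − 2 = 5).
High-spin d⁵ fills as t₂g³ eg² with CFSE 3(−0.4) + 2(+0.6) = 0.0Δ_oct = 0 cm⁻¹.
For low-spin the configuration is t₂g⁵ eg⁰: orbital energy -2.0 × 8830 = -17660 cm⁻¹, and 2 additional pairs relative to high-spin add 38240 cm⁻¹, giving 20580 cm⁻¹.
The difference is 20580 − (0) = 20580 cm⁻¹, so high-spin lies lower.

20580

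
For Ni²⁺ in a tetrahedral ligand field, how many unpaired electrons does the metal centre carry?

Ni is in group 10, so Ni²⁺ is d⁸ (10 − 2 = 8).
Tetrahedral fields are weak (Δₜ ≈ 4/9 Δₒ), so electrons fill high-spin.
Configuration: e^4 t2^4, giving 2 unpaired electrons.

2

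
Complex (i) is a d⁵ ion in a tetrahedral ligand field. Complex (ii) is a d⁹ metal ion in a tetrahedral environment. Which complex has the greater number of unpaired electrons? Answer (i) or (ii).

(i): With tetrahedral geometry the complex is necessarily high-spin; e² t₂³ → 5 unpaired.
(ii): Tetrahedral splitting is small, so the complex is high-spin; e⁴ t₂⁵ → 1 unpaired.
So (i) has more unpaired electrons.

(i)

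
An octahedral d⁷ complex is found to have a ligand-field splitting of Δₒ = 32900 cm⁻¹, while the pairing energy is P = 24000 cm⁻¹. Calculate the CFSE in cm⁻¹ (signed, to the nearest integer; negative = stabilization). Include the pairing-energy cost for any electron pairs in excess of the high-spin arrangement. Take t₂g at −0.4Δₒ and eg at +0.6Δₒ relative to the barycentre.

-35220

Δₒ > P, so pairing is preferred: the ground state is low-spin.
That gives t₂g⁶ eg¹.
Orbital CFSE = -1.8Δₒ = -1.8 × 32900 = -59220 cm⁻¹.
Excess pairs vs high-spin: 3 − 2 = 1; pairing cost = +24000 cm⁻¹.
Net CFSE = -59220 + 24000 = -35220 cm⁻¹.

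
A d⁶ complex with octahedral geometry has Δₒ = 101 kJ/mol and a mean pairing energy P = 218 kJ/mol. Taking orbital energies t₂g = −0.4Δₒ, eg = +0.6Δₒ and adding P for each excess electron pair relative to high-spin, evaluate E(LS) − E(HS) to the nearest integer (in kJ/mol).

234

In the high-spin limit (t₂g⁴ eg²) the orbital term is -0.4Δₒ = -40 kJ/mol, with no excess pairing.
Low-spin: t₂g⁶ eg⁰, orbital CFSE = -2.4Δₒ = -242 kJ/mol; plus 2 excess pairs × P = +436 kJ/mol; total 194 kJ/mol.
Thus E(LS) − E(HS) = 234 kJ/mol.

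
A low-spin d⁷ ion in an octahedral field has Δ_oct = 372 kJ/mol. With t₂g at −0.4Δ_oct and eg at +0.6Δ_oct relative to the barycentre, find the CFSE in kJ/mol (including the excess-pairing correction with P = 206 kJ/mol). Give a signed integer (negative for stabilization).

-464

Electron filling gives t₂g⁶ eg¹.
The orbital stabilization is -1.8Δ_oct = -1.8 × 372 = -670 kJ/mol.
High-spin d⁷ would be t₂g⁵ eg² with 2 pairs; low-spin has 3, so 1 excess pair costs +1P = +206 kJ/mol.
Net CFSE = -670 + 206 = -464 kJ/mol.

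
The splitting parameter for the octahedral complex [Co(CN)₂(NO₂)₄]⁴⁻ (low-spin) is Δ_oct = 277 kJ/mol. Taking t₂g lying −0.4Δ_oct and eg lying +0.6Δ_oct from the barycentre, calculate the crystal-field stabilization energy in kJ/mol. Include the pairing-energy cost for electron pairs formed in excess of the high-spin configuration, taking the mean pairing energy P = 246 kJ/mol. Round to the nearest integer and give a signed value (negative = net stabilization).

-253

Ligand charges: 2×(-1) from CN⁻ and 4×(-1) from NO₂⁻ sum to -6; with overall charge -4, Co is +2.
Co²⁺: group 9, so d-count = 9 − 2 = 7.
Configuration: t₂g⁶ eg¹.
Orbital CFSE = 6(-0.4) + 1(0.6) = -1.8Δ_oct = -1.8 × 277 = -499 kJ/mol.
Pairing penalty: 3 pairs vs 2 in the high-spin reference → 1 extra × P = 246 kJ/mol.
Overall CFSE = -499 + 246 = -253 kJ/mol.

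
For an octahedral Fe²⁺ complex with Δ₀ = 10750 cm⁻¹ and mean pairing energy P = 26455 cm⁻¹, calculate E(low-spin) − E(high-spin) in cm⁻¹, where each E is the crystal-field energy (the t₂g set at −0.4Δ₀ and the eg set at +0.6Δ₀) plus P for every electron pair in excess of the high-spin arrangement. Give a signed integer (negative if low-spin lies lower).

31410

Fe²⁺: group 8, so d-count = 8 − 2 = 6.
In the high-spin limit (t₂g⁴ eg²) the orbital term is -0.4Δ₀ = -4300 cm⁻¹, with no excess pairing.
Low-spin t₂g⁶ eg⁰ gives -2.4Δ₀ = -25800 cm⁻¹, but forming 2 extra pairs costs 2P = 52910 cm⁻¹, so E(LS) = -25800 + 52910 = 27110 cm⁻¹.
The difference is 27110 − (-4300) = 31410 cm⁻¹, so high-spin lies lower.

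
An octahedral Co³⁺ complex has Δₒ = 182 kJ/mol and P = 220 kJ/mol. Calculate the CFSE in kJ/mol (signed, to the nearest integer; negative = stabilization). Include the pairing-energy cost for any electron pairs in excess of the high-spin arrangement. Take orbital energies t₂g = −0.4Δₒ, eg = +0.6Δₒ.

Co³⁺: group 9, so d-count = 9 − 3 = 6.
Since Δₒ = 182 kJ/mol < P = 220 kJ/mol, the complex adopts the high-spin configuration.
Filling d⁶ accordingly: t₂g⁴ eg².
Orbital CFSE = -0.4Δₒ = -0.4 × 182 = -73 kJ/mol.
High-spin has no excess pairs, so no pairing correction applies.

-73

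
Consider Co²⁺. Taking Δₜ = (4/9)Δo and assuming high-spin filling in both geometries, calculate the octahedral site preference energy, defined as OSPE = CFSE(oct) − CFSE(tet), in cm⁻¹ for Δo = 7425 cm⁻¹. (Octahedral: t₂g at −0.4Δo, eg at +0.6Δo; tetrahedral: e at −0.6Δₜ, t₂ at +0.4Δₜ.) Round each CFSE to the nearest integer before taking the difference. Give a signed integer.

Co²⁺: group 9, so d-count = 9 − 2 = 7.
In an octahedral site d⁷ (HS) is t₂g⁵ eg², giving CFSE(oct) = -0.8Δo = -5940 cm⁻¹.
Tetrahedral: e⁴ t₂³, CFSE = 4(−0.6) + 3(+0.4) = -1.2Δₜ = -1.2 × (4/9) × 7425 = -3960 cm⁻¹.
Subtracting, OSPE = -5940 − (-3960) = -1980 cm⁻¹.

-1980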